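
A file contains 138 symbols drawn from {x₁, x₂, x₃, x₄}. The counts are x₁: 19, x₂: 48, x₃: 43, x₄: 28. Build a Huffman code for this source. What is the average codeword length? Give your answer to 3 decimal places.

Probabilities are the counts divided by 138.
Repeatedly combine the two least-probable nodes; the expected code length is the sum of the merged weights.
merge 19/138 + 14/69 → 47/138
merge 43/138 + 47/138 → 15/23
merge 8/23 + 15/23 → 1
L = 47/138 + 15/23 + 1 = 275/138 ≈ 1.993 bits/symbol.

1.993 bits/symbol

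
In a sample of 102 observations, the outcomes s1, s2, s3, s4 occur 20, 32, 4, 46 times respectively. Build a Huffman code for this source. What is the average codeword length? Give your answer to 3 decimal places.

1.784 bits/symbol

Probabilities are the counts divided by 102.
Repeatedly combine the two least-probable nodes; the expected code length is the sum of the merged weights.
merge 2/51 + 10/51 → 4/17
merge 4/17 + 16/51 → 28/51
merge 23/51 + 28/51 → 1
L = 4/17 + 28/51 + 1 = 91/51 ≈ 1.784 bits/symbol.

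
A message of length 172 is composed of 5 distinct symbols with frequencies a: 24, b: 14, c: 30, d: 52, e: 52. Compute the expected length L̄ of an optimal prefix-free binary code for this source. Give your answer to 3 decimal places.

2.221 bits/symbol

Probabilities are the counts divided by 172.
Repeatedly combine the two least-probable nodes; the expected code length is the sum of the merged weights.
merge 7/86 + 6/43 → 19/86
merge 15/86 + 19/86 → 17/43
merge 13/43 + 13/43 → 26/43
merge 17/43 + 26/43 → 1
L = 19/86 + 17/43 + 26/43 + 1 = 191/86 ≈ 2.221 bits/symbol.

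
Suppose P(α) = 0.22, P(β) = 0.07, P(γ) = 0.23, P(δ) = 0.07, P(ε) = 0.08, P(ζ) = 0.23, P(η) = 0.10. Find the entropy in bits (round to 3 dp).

2.617 bits

H = −Σ pᵢ log₂ pᵢ.
−0.22·log₂(0.22) = 0.4806
−0.07·log₂(0.07) = 0.2686
−0.23·log₂(0.23) = 0.4877
−0.07·log₂(0.07) = 0.2686
−0.08·log₂(0.08) = 0.2915
−0.23·log₂(0.23) = 0.4877
−0.10·log₂(0.10) = 0.3322
Sum ≈ 2.6167 → 2.617 bits.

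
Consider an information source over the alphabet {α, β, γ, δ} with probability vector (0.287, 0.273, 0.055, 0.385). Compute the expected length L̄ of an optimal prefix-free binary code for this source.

Repeatedly combine the two least-probable nodes; the expected code length is the sum of the merged weights.
merge 11/200 + 273/1000 → 41/125
merge 287/1000 + 41/125 → 123/200
merge 77/200 + 123/200 → 1
L = 41/125 + 123/200 + 1 = 1943/1000 = 1.943 bits/symbol.

1.943 bits/symbol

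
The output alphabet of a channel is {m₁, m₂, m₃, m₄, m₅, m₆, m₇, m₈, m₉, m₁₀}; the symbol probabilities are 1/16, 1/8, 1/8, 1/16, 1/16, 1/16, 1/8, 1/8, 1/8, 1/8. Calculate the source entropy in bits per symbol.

3.25 bits

Each probability is a power of 1/2, so log₂(1/p) is an integer.
H = Σ p·log₂(1/p) = 1/16·4 + 1/8·3 + 1/8·3 + 1/16·4 + 1/16·4 + 1/16·4 + 1/8·3 + 1/8·3 + 1/8·3 + 1/8·3 = 3.25 bits.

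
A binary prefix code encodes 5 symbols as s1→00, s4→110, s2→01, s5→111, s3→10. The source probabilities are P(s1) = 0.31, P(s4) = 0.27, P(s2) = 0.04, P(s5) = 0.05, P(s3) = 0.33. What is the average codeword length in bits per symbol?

L̄ = Σ pᵢ·ℓᵢ = 0.31·2 + 0.27·3 + 0.04·2 + 0.05·3 + 0.33·2 = 2.32 bits/symbol.

2.32 bits/symbol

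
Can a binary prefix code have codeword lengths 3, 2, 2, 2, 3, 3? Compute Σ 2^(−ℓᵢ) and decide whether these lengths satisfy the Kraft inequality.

1.125; no

With common denominator 2^3 = 8: Σ 2^(−ℓᵢ) = 1/8 + 2/8 + 2/8 + 2/8 + 1/8 + 1/8 = 9/8 = 1.125.
Kraft's inequality requires Σ ≤ 1; here Σ = 1.125 > 1, so no such prefix code exists.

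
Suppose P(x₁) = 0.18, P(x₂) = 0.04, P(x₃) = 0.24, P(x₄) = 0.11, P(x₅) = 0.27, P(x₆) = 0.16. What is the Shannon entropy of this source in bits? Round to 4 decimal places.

2.4085 bits

H = −Σ pᵢ log₂ pᵢ.
−0.18·log₂(0.18) = 0.4453
−0.04·log₂(0.04) = 0.1858
−0.24·log₂(0.24) = 0.4941
−0.11·log₂(0.11) = 0.3503
−0.27·log₂(0.27) = 0.5100
−0.16·log₂(0.16) = 0.4230
Sum ≈ 2.4085 → 2.4085 bits.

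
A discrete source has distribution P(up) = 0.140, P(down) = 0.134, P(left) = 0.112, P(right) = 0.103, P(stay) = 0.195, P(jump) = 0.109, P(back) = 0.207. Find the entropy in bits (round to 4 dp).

H = −Σ pᵢ log₂ pᵢ.
−0.140·log₂(0.140) = 0.3971
−0.134·log₂(0.134) = 0.3886
−0.112·log₂(0.112) = 0.3537
−0.103·log₂(0.103) = 0.3378
−0.195·log₂(0.195) = 0.4599
−0.109·log₂(0.109) = 0.3485
−0.207·log₂(0.207) = 0.4704
Sum ≈ 2.7560 → 2.7560 bits.

2.7560 bits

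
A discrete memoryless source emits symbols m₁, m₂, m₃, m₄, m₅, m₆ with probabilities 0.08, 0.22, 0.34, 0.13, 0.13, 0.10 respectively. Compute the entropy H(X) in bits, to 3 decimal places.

2.399 bits

H = −Σ pᵢ log₂ pᵢ.
−0.08·log₂(0.08) = 0.2915
−0.22·log₂(0.22) = 0.4806
−0.34·log₂(0.34) = 0.5292
−0.13·log₂(0.13) = 0.3826
−0.13·log₂(0.13) = 0.3826
−0.10·log₂(0.10) = 0.3322
Sum ≈ 2.3987 → 2.399 bits.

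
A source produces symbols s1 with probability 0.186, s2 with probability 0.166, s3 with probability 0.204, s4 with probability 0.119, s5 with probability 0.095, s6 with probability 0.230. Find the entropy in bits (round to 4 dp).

2.5250 bits

H = −Σ pᵢ log₂ pᵢ.
−0.186·log₂(0.186) = 0.4514
−0.166·log₂(0.166) = 0.4301
−0.204·log₂(0.204) = 0.4678
−0.119·log₂(0.119) = 0.3654
−0.095·log₂(0.095) = 0.3226
−0.230·log₂(0.230) = 0.4877
Sum ≈ 2.5250 → 2.5250 bits.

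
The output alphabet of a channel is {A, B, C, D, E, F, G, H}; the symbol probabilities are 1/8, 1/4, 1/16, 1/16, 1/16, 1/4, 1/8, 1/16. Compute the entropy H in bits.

Each probability is a power of 1/2, so log₂(1/p) is an integer.
H = Σ p·log₂(1/p) = 1/8·3 + 1/4·2 + 1/16·4 + 1/16·4 + 1/16·4 + 1/4·2 + 1/8·3 + 1/16·4 = 2.75 bits.

2.75 bits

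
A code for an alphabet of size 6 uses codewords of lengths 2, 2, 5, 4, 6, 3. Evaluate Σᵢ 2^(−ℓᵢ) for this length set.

0.734375

With common denominator 2^6 = 64: Σ 2^(−ℓᵢ) = 16/64 + 16/64 + 2/64 + 4/64 + 1/64 + 8/64 = 47/64 = 0.734375.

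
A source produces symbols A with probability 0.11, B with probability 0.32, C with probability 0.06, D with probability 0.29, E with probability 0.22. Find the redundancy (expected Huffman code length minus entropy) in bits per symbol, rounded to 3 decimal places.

Entropy H = −Σ p log₂ p ≈ 2.1183 bits.
Huffman merges: 3/50+11/100→17/100; 17/100+11/50→39/100; 29/100+8/25→61/100; 39/100+61/100→1. L = 217/100 ≈ 2.1700.
L − H = 2.1700 − 2.1183 = 0.052 bits.

0.052 bits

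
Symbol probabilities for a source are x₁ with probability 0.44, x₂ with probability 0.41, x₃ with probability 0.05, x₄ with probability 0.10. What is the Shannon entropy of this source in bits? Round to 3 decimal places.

1.597 bits

H = −Σ pᵢ log₂ pᵢ.
−0.44·log₂(0.44) = 0.5211
−0.41·log₂(0.41) = 0.5274
−0.05·log₂(0.05) = 0.2161
−0.10·log₂(0.10) = 0.3322
Sum ≈ 1.5968 → 1.597 bits.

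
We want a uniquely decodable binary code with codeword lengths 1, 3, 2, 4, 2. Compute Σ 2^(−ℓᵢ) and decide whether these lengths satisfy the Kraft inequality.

1.1875; no

With common denominator 2^4 = 16: Σ 2^(−ℓᵢ) = 8/16 + 2/16 + 4/16 + 1/16 + 4/16 = 19/16 = 1.1875.
Kraft's inequality requires Σ ≤ 1; here Σ = 1.1875 > 1, so no such prefix code exists.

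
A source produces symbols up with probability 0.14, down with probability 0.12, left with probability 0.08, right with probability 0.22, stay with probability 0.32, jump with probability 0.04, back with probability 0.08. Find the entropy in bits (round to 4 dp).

H = −Σ pᵢ log₂ pᵢ.
−0.14·log₂(0.14) = 0.3971
−0.12·log₂(0.12) = 0.3671
−0.08·log₂(0.08) = 0.2915
−0.22·log₂(0.22) = 0.4806
−0.32·log₂(0.32) = 0.5260
−0.04·log₂(0.04) = 0.1858
−0.08·log₂(0.08) = 0.2915
Sum ≈ 2.5396 → 2.5396 bits.

2.5396 bits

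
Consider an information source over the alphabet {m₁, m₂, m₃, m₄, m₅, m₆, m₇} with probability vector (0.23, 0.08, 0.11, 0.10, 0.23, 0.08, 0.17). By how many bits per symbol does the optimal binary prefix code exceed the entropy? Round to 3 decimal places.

0.025 bits

Entropy H = −Σ p log₂ p ≈ 2.6754 bits.
Huffman merges: 2/25+2/25→4/25; 1/10+11/100→21/100; 4/25+17/100→33/100; 21/100+23/100→11/25; 23/100+33/100→14/25; 11/25+14/25→1. L = 27/10 ≈ 2.7000.
L − H = 2.7000 − 2.6754 = 0.025 bits.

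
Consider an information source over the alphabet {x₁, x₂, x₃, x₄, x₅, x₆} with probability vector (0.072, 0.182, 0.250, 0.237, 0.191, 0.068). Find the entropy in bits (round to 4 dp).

2.4328 bits

H = −Σ pᵢ log₂ pᵢ.
−0.072·log₂(0.072) = 0.2733
−0.182·log₂(0.182) = 0.4474
−0.250·log₂(0.250) = 0.5000
−0.237·log₂(0.237) = 0.4923
−0.191·log₂(0.191) = 0.4562
−0.068·log₂(0.068) = 0.2637
Sum ≈ 2.4328 → 2.4328 bits.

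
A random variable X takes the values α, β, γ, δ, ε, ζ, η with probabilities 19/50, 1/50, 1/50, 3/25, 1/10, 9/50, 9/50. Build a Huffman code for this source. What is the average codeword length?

Repeatedly combine the two least-probable nodes; the expected code length is the sum of the merged weights.
merge 1/50 + 1/50 → 1/25
merge 1/25 + 1/10 → 7/50
merge 3/25 + 7/50 → 13/50
merge 9/50 + 9/50 → 9/25
merge 13/50 + 9/25 → 31/50
merge 19/50 + 31/50 → 1
L = 1/25 + 7/50 + 13/50 + 9/25 + 31/50 + 1 = 121/50 = 2.42 bits/symbol.

2.42 bits/symbol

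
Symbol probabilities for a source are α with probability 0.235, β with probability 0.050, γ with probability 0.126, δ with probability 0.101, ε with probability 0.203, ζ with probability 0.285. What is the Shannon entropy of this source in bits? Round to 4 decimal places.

H = −Σ pᵢ log₂ pᵢ.
−0.235·log₂(0.235) = 0.4910
−0.050·log₂(0.050) = 0.2161
−0.126·log₂(0.126) = 0.3766
−0.101·log₂(0.101) = 0.3341
−0.203·log₂(0.203) = 0.4670
−0.285·log₂(0.285) = 0.5161
Sum ≈ 2.4008 → 2.4008 bits.

2.4008 bits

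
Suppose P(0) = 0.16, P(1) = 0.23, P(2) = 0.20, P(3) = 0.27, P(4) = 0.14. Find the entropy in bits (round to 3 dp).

2.282 bits

H = −Σ pᵢ log₂ pᵢ.
−0.16·log₂(0.16) = 0.4230
−0.23·log₂(0.23) = 0.4877
−0.20·log₂(0.20) = 0.4644
−0.27·log₂(0.27) = 0.5100
−0.14·log₂(0.14) = 0.3971
Sum ≈ 2.2822 → 2.282 bits.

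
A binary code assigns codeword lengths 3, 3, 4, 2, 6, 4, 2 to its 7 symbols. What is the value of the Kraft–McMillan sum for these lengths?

0.890625

With common denominator 2^6 = 64: Σ 2^(−ℓᵢ) = 8/64 + 8/64 + 4/64 + 16/64 + 1/64 + 4/64 + 16/64 = 57/64 = 0.890625.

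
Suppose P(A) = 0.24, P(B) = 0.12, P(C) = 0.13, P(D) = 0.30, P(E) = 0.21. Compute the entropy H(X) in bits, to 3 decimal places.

2.238 bits

H = −Σ pᵢ log₂ pᵢ.
−0.24·log₂(0.24) = 0.4941
−0.12·log₂(0.12) = 0.3671
−0.13·log₂(0.13) = 0.3826
−0.30·log₂(0.30) = 0.5211
−0.21·log₂(0.21) = 0.4728
Sum ≈ 2.2378 → 2.238 bits.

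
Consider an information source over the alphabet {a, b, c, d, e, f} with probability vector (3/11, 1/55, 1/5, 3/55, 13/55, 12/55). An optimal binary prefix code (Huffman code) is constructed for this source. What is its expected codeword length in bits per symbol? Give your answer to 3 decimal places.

2.345 bits/symbol

Repeatedly combine the two least-probable nodes; the expected code length is the sum of the merged weights.
merge 1/55 + 3/55 → 4/55
merge 4/55 + 1/5 → 3/11
merge 12/55 + 13/55 → 5/11
merge 3/11 + 3/11 → 6/11
merge 5/11 + 6/11 → 1
L = 4/55 + 3/11 + 5/11 + 6/11 + 1 = 129/55 ≈ 2.345 bits/symbol.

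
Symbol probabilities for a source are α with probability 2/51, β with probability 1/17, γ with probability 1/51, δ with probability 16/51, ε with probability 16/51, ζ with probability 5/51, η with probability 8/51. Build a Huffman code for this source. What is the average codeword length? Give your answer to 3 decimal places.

Repeatedly combine the two least-probable nodes; the expected code length is the sum of the merged weights.
merge 1/51 + 2/51 → 1/17
merge 1/17 + 1/17 → 2/17
merge 5/51 + 2/17 → 11/51
merge 8/51 + 11/51 → 19/51
merge 16/51 + 16/51 → 32/51
merge 19/51 + 32/51 → 1
L = 1/17 + 2/17 + 11/51 + 19/51 + 32/51 + 1 = 122/51 ≈ 2.392 bits/symbol.

2.392 bits/symbol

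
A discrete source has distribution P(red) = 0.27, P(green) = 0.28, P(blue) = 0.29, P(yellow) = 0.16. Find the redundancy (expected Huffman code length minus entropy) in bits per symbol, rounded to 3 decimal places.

Entropy H = −Σ p log₂ p ≈ 1.9652 bits.
Huffman merges: 4/25+27/100→43/100; 7/25+29/100→57/100; 43/100+57/100→1. L = 2 ≈ 2.0000.
L − H = 2.0000 − 1.9652 = 0.035 bits.

0.035 bits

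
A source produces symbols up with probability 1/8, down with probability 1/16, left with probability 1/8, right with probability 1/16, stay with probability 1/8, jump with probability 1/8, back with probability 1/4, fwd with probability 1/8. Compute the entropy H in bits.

Each probability is a power of 1/2, so log₂(1/p) is an integer.
H = Σ p·log₂(1/p) = 1/8·3 + 1/16·4 + 1/8·3 + 1/16·4 + 1/8·3 + 1/8·3 + 1/4·2 + 1/8·3 = 2.875 bits.

2.875 bits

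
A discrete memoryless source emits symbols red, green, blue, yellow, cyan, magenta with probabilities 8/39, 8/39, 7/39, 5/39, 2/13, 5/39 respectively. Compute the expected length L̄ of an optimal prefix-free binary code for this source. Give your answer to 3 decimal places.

2.590 bits/symbol

Repeatedly combine the two least-probable nodes; the expected code length is the sum of the merged weights.
merge 5/39 + 5/39 → 10/39
merge 2/13 + 7/39 → 1/3
merge 8/39 + 8/39 → 16/39
merge 10/39 + 1/3 → 23/39
merge 16/39 + 23/39 → 1
L = 10/39 + 1/3 + 16/39 + 23/39 + 1 = 101/39 ≈ 2.590 bits/symbol.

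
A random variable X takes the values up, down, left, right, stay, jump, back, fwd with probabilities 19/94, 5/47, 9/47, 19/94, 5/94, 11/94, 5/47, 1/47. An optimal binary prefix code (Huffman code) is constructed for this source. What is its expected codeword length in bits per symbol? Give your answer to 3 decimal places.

2.851 bits/symbol

Repeatedly combine the two least-probable nodes; the expected code length is the sum of the merged weights.
merge 1/47 + 5/94 → 7/94
merge 7/94 + 5/47 → 17/94
merge 5/47 + 11/94 → 21/94
merge 17/94 + 9/47 → 35/94
merge 19/94 + 19/94 → 19/47
merge 21/94 + 35/94 → 28/47
merge 19/47 + 28/47 → 1
L = 7/94 + 17/94 + 21/94 + 35/94 + 19/47 + 28/47 + 1 = 134/47 ≈ 2.851 bits/symbol.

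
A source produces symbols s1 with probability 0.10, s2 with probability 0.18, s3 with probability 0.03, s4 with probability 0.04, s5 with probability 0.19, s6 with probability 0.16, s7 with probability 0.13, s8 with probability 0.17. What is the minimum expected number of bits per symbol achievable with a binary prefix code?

Repeatedly combine the two least-probable nodes; the expected code length is the sum of the merged weights.
merge 3/100 + 1/25 → 7/100
merge 7/100 + 1/10 → 17/100
merge 13/100 + 4/25 → 29/100
merge 17/100 + 17/100 → 17/50
merge 9/50 + 19/100 → 37/100
merge 29/100 + 17/50 → 63/100
merge 37/100 + 63/100 → 1
L = 7/100 + 17/100 + 29/100 + 17/50 + 37/100 + 63/100 + 1 = 287/100 = 2.87 bits/symbol.

2.87 bits/symbol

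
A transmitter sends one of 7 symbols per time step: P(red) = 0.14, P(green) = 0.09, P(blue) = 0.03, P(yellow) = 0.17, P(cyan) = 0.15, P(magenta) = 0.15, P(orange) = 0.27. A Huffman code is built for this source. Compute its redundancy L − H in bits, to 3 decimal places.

0.053 bits

Entropy H = −Σ p log₂ p ≈ 2.6272 bits.
Huffman merges: 3/100+9/100→3/25; 3/25+7/50→13/50; 3/20+3/20→3/10; 17/100+13/50→43/100; 27/100+3/10→57/100; 43/100+57/100→1. L = 67/25 ≈ 2.6800.
L − H = 2.6800 − 2.6272 = 0.053 bits.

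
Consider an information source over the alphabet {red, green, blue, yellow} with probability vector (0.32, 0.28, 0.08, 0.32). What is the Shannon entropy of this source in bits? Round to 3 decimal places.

1.858 bits

H = −Σ pᵢ log₂ pᵢ.
−0.32·log₂(0.32) = 0.5260
−0.28·log₂(0.28) = 0.5142
−0.08·log₂(0.08) = 0.2915
−0.32·log₂(0.32) = 0.5260
Sum ≈ 1.8578 → 1.858 bits.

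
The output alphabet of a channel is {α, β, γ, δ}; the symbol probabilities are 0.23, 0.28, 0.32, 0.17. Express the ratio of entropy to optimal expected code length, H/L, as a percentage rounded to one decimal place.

Entropy H = −Σ p log₂ p ≈ 1.9625 bits.
Huffman merges: 17/100+23/100→2/5; 7/25+8/25→3/5; 2/5+3/5→1. L = 2 ≈ 2.0000.
Efficiency = H/L = 1.9625/2.0000 = 98.1%.

98.1%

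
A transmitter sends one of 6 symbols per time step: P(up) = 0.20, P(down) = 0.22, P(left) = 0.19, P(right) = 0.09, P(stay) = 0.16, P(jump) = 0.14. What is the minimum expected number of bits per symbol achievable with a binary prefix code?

Repeatedly combine the two least-probable nodes; the expected code length is the sum of the merged weights.
merge 9/100 + 7/50 → 23/100
merge 4/25 + 19/100 → 7/20
merge 1/5 + 11/50 → 21/50
merge 23/100 + 7/20 → 29/50
merge 21/50 + 29/50 → 1
L = 23/100 + 7/20 + 21/50 + 29/50 + 1 = 129/50 = 2.58 bits/symbol.

2.58 bits/symbol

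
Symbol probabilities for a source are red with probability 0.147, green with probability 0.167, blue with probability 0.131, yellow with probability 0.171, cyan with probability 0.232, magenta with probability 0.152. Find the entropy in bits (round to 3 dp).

H = −Σ pᵢ log₂ pᵢ.
−0.147·log₂(0.147) = 0.4066
−0.167·log₂(0.167) = 0.4312
−0.131·log₂(0.131) = 0.3841
−0.171·log₂(0.171) = 0.4357
−0.232·log₂(0.232) = 0.4890
−0.152·log₂(0.152) = 0.4131
Sum ≈ 2.5598 → 2.560 bits.

2.560 bits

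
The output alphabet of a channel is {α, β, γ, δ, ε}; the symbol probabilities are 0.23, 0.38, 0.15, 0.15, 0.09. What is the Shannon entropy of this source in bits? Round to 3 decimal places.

2.152 bits

H = −Σ pᵢ log₂ pᵢ.
−0.23·log₂(0.23) = 0.4877
−0.38·log₂(0.38) = 0.5305
−0.15·log₂(0.15) = 0.4105
−0.15·log₂(0.15) = 0.4105
−0.09·log₂(0.09) = 0.3127
Sum ≈ 2.1519 → 2.152 bits.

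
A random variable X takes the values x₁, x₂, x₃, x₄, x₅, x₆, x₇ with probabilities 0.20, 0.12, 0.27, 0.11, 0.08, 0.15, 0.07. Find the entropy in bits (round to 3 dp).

H = −Σ pᵢ log₂ pᵢ.
−0.20·log₂(0.20) = 0.4644
−0.12·log₂(0.12) = 0.3671
−0.27·log₂(0.27) = 0.5100
−0.11·log₂(0.11) = 0.3503
−0.08·log₂(0.08) = 0.2915
−0.15·log₂(0.15) = 0.4105
−0.07·log₂(0.07) = 0.2686
Sum ≈ 2.6624 → 2.662 bits.

2.662 bits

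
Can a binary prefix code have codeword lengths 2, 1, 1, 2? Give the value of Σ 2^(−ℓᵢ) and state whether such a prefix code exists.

With common denominator 2^2 = 4: Σ 2^(−ℓᵢ) = 1/4 + 2/4 + 2/4 + 1/4 = 6/4 = 1.5.
Kraft's inequality requires Σ ≤ 1; here Σ = 1.5 > 1, so no such prefix code exists.

1.5; no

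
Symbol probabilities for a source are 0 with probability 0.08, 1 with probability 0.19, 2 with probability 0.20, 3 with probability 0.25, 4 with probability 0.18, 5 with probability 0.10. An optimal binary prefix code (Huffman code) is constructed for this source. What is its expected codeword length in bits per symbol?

2.54 bits/symbol

Repeatedly combine the two least-probable nodes; the expected code length is the sum of the merged weights.
merge 2/25 + 1/10 → 9/50
merge 9/50 + 9/50 → 9/25
merge 19/100 + 1/5 → 39/100
merge 1/4 + 9/25 → 61/100
merge 39/100 + 61/100 → 1
L = 9/50 + 9/25 + 39/100 + 61/100 + 1 = 127/50 = 2.54 bits/symbol.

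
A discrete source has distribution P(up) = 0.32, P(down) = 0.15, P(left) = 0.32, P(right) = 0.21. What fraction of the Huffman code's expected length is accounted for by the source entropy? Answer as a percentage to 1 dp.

96.8%

Entropy H = −Σ p log₂ p ≈ 1.9354 bits.
Huffman merges: 3/20+21/100→9/25; 8/25+8/25→16/25; 9/25+16/25→1. L = 2 ≈ 2.0000.
Efficiency = H/L = 1.9354/2.0000 = 96.8%.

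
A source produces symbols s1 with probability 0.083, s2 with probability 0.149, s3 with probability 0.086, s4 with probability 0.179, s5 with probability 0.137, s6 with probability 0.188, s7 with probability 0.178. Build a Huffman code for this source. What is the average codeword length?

Repeatedly combine the two least-probable nodes; the expected code length is the sum of the merged weights.
merge 83/1000 + 43/500 → 169/1000
merge 137/1000 + 149/1000 → 143/500
merge 169/1000 + 89/500 → 347/1000
merge 179/1000 + 47/250 → 367/1000
merge 143/500 + 347/1000 → 633/1000
merge 367/1000 + 633/1000 → 1
L = 169/1000 + 143/500 + 347/1000 + 367/1000 + 633/1000 + 1 = 1401/500 = 2.802 bits/symbol.

2.802 bits/symbol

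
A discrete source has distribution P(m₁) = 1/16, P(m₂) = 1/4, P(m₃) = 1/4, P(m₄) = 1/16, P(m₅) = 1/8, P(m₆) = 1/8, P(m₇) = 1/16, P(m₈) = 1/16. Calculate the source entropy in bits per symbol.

Each probability is a power of 1/2, so log₂(1/p) is an integer.
H = Σ p·log₂(1/p) = 1/16·4 + 1/4·2 + 1/4·2 + 1/16·4 + 1/8·3 + 1/8·3 + 1/16·4 + 1/16·4 = 2.75 bits.

2.75 bits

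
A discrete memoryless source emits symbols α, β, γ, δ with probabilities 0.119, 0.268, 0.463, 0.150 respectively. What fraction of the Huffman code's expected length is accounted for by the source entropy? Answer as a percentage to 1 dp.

99.6%

Entropy H = −Σ p log₂ p ≈ 1.7995 bits.
Huffman merges: 119/1000+3/20→269/1000; 67/250+269/1000→537/1000; 463/1000+537/1000→1. L = 903/500 ≈ 1.8060.
Efficiency = H/L = 1.7995/1.8060 = 99.6%.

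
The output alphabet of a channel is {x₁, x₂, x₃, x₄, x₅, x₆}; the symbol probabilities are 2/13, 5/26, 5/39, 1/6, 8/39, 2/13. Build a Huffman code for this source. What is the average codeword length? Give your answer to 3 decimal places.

2.603 bits/symbol

Repeatedly combine the two least-probable nodes; the expected code length is the sum of the merged weights.
merge 5/39 + 2/13 → 11/39
merge 2/13 + 1/6 → 25/78
merge 5/26 + 8/39 → 31/78
merge 11/39 + 25/78 → 47/78
merge 31/78 + 47/78 → 1
L = 11/39 + 25/78 + 31/78 + 47/78 + 1 = 203/78 ≈ 2.603 bits/symbol.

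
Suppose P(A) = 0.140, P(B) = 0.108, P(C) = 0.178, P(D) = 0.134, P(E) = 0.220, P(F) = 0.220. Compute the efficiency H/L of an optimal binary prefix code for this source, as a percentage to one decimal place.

Entropy H = −Σ p log₂ p ≈ 2.5368 bits.
Huffman merges: 27/250+67/500→121/500; 7/50+89/500→159/500; 11/50+11/50→11/25; 121/500+159/500→14/25; 11/25+14/25→1. L = 64/25 ≈ 2.5600.
Efficiency = H/L = 2.5368/2.5600 = 99.1%.

99.1%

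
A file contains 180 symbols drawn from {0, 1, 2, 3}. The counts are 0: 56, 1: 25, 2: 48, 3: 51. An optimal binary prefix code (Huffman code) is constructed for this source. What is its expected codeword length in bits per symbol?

Probabilities are the counts divided by 180.
Repeatedly combine the two least-probable nodes; the expected code length is the sum of the merged weights.
merge 5/36 + 4/15 → 73/180
merge 17/60 + 14/45 → 107/180
merge 73/180 + 107/180 → 1
L = 73/180 + 107/180 + 1 = 2 bits/symbol.

2 bits/symbol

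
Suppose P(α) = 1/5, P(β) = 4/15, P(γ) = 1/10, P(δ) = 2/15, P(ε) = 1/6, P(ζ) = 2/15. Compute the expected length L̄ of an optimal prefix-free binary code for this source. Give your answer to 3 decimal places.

Repeatedly combine the two least-probable nodes; the expected code length is the sum of the merged weights.
merge 1/10 + 2/15 → 7/30
merge 2/15 + 1/6 → 3/10
merge 1/5 + 7/30 → 13/30
merge 4/15 + 3/10 → 17/30
merge 13/30 + 17/30 → 1
L = 7/30 + 3/10 + 13/30 + 17/30 + 1 = 38/15 ≈ 2.533 bits/symbol.

2.533 bits/symbol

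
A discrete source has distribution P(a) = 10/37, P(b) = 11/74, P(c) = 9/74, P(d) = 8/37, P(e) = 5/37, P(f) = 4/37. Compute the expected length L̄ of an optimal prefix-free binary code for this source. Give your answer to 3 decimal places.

Repeatedly combine the two least-probable nodes; the expected code length is the sum of the merged weights.
merge 4/37 + 9/74 → 17/74
merge 5/37 + 11/74 → 21/74
merge 8/37 + 17/74 → 33/74
merge 10/37 + 21/74 → 41/74
merge 33/74 + 41/74 → 1
L = 17/74 + 21/74 + 33/74 + 41/74 + 1 = 93/37 ≈ 2.514 bits/symbol.

2.514 bits/symbol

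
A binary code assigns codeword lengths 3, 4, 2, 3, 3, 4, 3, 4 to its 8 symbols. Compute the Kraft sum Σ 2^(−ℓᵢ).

With common denominator 2^4 = 16: Σ 2^(−ℓᵢ) = 2/16 + 1/16 + 4/16 + 2/16 + 2/16 + 1/16 + 2/16 + 1/16 = 15/16 = 0.9375.

0.9375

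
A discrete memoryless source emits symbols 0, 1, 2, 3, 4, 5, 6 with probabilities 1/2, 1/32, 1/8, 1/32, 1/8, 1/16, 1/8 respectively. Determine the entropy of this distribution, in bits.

Each probability is a power of 1/2, so log₂(1/p) is an integer.
H = Σ p·log₂(1/p) = 1/2·1 + 1/32·5 + 1/8·3 + 1/32·5 + 1/8·3 + 1/16·4 + 1/8·3 = 2.1875 bits.

2.1875 bits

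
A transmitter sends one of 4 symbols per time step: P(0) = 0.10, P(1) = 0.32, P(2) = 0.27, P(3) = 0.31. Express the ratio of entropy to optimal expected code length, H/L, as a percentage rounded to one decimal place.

Entropy H = −Σ p log₂ p ≈ 1.8920 bits.
Huffman merges: 1/10+27/100→37/100; 31/100+8/25→63/100; 37/100+63/100→1. L = 2 ≈ 2.0000.
Efficiency = H/L = 1.8920/2.0000 = 94.6%.

94.6%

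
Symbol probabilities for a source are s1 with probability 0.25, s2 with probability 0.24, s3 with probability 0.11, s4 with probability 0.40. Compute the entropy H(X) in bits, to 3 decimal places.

H = −Σ pᵢ log₂ pᵢ.
−0.25·log₂(0.25) = 0.5000
−0.24·log₂(0.24) = 0.4941
−0.11·log₂(0.11) = 0.3503
−0.40·log₂(0.40) = 0.5288
Sum ≈ 1.8732 → 1.873 bits.

1.873 bits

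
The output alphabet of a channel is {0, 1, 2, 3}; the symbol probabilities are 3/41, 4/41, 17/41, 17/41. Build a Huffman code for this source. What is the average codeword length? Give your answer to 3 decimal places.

1.756 bits/symbol

Repeatedly combine the two least-probable nodes; the expected code length is the sum of the merged weights.
merge 3/41 + 4/41 → 7/41
merge 7/41 + 17/41 → 24/41
merge 17/41 + 24/41 → 1
L = 7/41 + 24/41 + 1 = 72/41 ≈ 1.756 bits/symbol.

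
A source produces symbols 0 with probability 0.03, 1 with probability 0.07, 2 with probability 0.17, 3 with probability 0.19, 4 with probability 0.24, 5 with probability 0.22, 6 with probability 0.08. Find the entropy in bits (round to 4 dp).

H = −Σ pᵢ log₂ pᵢ.
−0.03·log₂(0.03) = 0.1518
−0.07·log₂(0.07) = 0.2686
−0.17·log₂(0.17) = 0.4346
−0.19·log₂(0.19) = 0.4552
−0.24·log₂(0.24) = 0.4941
−0.22·log₂(0.22) = 0.4806
−0.08·log₂(0.08) = 0.2915
Sum ≈ 2.5764 → 2.5764 bits.

2.5764 bits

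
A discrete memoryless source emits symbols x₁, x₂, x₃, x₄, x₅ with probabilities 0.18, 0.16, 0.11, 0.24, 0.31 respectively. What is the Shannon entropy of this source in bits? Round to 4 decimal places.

2.2365 bits

H = −Σ pᵢ log₂ pᵢ.
−0.18·log₂(0.18) = 0.4453
−0.16·log₂(0.16) = 0.4230
−0.11·log₂(0.11) = 0.3503
−0.24·log₂(0.24) = 0.4941
−0.31·log₂(0.31) = 0.5238
Sum ≈ 2.2365 → 2.2365 bits.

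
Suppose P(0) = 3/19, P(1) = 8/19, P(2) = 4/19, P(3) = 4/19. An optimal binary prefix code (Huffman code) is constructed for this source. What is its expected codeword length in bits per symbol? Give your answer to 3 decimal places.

1.947 bits/symbol

Repeatedly combine the two least-probable nodes; the expected code length is the sum of the merged weights.
merge 3/19 + 4/19 → 7/19
merge 4/19 + 7/19 → 11/19
merge 8/19 + 11/19 → 1
L = 7/19 + 11/19 + 1 = 37/19 ≈ 1.947 bits/symbol.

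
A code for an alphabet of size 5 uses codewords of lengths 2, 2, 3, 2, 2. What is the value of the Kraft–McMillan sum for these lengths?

With common denominator 2^3 = 8: Σ 2^(−ℓᵢ) = 2/8 + 2/8 + 1/8 + 2/8 + 2/8 = 9/8 = 1.125.

1.125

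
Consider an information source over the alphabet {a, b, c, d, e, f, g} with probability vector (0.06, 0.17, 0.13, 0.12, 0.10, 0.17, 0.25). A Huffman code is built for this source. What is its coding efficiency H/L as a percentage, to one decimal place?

Entropy H = −Σ p log₂ p ≈ 2.6946 bits.
Huffman merges: 3/50+1/10→4/25; 3/25+13/100→1/4; 4/25+17/100→33/100; 17/100+1/4→21/50; 1/4+33/100→29/50; 21/50+29/50→1. L = 137/50 ≈ 2.7400.
Efficiency = H/L = 2.6946/2.7400 = 98.3%.

98.3%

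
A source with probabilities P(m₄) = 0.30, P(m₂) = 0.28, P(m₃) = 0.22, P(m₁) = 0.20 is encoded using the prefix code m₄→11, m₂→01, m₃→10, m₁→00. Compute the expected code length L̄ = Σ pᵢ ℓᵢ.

L̄ = Σ pᵢ·ℓᵢ = 0.30·2 + 0.28·2 + 0.22·2 + 0.20·2 = 2 bits/symbol.

2 bits/symbol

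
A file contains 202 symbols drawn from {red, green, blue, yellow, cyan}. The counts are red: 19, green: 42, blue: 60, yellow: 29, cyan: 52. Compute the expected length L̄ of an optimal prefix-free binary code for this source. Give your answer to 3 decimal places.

2.238 bits/symbol

Probabilities are the counts divided by 202.
Repeatedly combine the two least-probable nodes; the expected code length is the sum of the merged weights.
merge 19/202 + 29/202 → 24/101
merge 21/101 + 24/101 → 45/101
merge 26/101 + 30/101 → 56/101
merge 45/101 + 56/101 → 1
L = 24/101 + 45/101 + 56/101 + 1 = 226/101 ≈ 2.238 bits/symbol.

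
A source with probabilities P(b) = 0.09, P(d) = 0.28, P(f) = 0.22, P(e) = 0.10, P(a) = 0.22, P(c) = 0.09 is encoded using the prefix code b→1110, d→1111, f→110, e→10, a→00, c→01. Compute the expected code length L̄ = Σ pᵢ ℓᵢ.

2.96 bits/symbol

L̄ = Σ pᵢ·ℓᵢ = 0.09·4 + 0.28·4 + 0.22·3 + 0.10·2 + 0.22·2 + 0.09·2 = 2.96 bits/symbol.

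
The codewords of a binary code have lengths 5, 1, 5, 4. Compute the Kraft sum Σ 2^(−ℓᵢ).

0.625

With common denominator 2^5 = 32: Σ 2^(−ℓᵢ) = 1/32 + 16/32 + 1/32 + 2/32 = 20/32 = 0.625.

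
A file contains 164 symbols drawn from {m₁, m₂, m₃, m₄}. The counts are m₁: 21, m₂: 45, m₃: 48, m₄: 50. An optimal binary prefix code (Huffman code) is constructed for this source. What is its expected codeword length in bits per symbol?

2 bits/symbol

Probabilities are the counts divided by 164.
Repeatedly combine the two least-probable nodes; the expected code length is the sum of the merged weights.
merge 21/164 + 45/164 → 33/82
merge 12/41 + 25/82 → 49/82
merge 33/82 + 49/82 → 1
L = 33/82 + 49/82 + 1 = 2 bits/symbol.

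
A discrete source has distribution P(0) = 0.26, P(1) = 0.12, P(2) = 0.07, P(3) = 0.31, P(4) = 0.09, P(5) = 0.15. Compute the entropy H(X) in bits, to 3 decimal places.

2.388 bits

H = −Σ pᵢ log₂ pᵢ.
−0.26·log₂(0.26) = 0.5053
−0.12·log₂(0.12) = 0.3671
−0.07·log₂(0.07) = 0.2686
−0.31·log₂(0.31) = 0.5238
−0.09·log₂(0.09) = 0.3127
−0.15·log₂(0.15) = 0.4105
Sum ≈ 2.3879 → 2.388 bits.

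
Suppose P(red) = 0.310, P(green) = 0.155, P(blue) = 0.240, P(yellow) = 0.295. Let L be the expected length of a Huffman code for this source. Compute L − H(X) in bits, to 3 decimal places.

0.046 bits

Entropy H = −Σ p log₂ p ≈ 1.9544 bits.
Huffman merges: 31/200+6/25→79/200; 59/200+31/100→121/200; 79/200+121/200→1. L = 2 ≈ 2.0000.
L − H = 2.0000 − 1.9544 = 0.046 bits.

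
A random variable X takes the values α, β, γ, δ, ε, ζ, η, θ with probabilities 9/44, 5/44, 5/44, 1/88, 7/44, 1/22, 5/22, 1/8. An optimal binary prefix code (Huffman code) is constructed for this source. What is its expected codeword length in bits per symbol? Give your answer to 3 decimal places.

2.795 bits/symbol

Repeatedly combine the two least-probable nodes; the expected code length is the sum of the merged weights.
merge 1/88 + 1/22 → 5/88
merge 5/88 + 5/44 → 15/88
merge 5/44 + 1/8 → 21/88
merge 7/44 + 15/88 → 29/88
merge 9/44 + 5/22 → 19/44
merge 21/88 + 29/88 → 25/44
merge 19/44 + 25/44 → 1
L = 5/88 + 15/88 + 21/88 + 29/88 + 19/44 + 25/44 + 1 = 123/44 ≈ 2.795 bits/symbol.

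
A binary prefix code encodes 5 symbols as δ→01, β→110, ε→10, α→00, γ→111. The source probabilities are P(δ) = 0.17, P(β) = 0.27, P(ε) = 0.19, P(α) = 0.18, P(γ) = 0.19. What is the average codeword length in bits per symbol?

2.46 bits/symbol

L̄ = Σ pᵢ·ℓᵢ = 0.17·2 + 0.27·3 + 0.19·2 + 0.18·2 + 0.19·3 = 2.46 bits/symbol.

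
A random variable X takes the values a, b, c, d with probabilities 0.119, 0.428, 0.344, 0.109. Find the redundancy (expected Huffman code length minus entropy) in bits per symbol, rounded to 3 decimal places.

Entropy H = −Σ p log₂ p ≈ 1.7676 bits.
Huffman merges: 109/1000+119/1000→57/250; 57/250+43/125→143/250; 107/250+143/250→1. L = 9/5 ≈ 1.8000.
L − H = 1.8000 − 1.7676 = 0.032 bits.

0.032 bits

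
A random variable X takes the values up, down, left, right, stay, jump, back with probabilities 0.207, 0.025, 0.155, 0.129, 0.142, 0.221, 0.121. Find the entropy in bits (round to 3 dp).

H = −Σ pᵢ log₂ pᵢ.
−0.207·log₂(0.207) = 0.4704
−0.025·log₂(0.025) = 0.1330
−0.155·log₂(0.155) = 0.4169
−0.129·log₂(0.129) = 0.3811
−0.142·log₂(0.142) = 0.3999
−0.221·log₂(0.221) = 0.4813
−0.121·log₂(0.121) = 0.3687
Sum ≈ 2.6513 → 2.651 bits.

2.651 bits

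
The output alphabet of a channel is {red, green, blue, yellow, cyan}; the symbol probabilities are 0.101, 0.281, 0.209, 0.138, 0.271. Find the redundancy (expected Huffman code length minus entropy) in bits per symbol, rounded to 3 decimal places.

Entropy H = −Σ p log₂ p ≈ 2.2255 bits.
Huffman merges: 101/1000+69/500→239/1000; 209/1000+239/1000→56/125; 271/1000+281/1000→69/125; 56/125+69/125→1. L = 2239/1000 ≈ 2.2390.
L − H = 2.2390 − 2.2255 = 0.014 bits.

0.014 bits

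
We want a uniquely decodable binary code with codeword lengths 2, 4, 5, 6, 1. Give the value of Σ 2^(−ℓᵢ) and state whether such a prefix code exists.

With common denominator 2^6 = 64: Σ 2^(−ℓᵢ) = 16/64 + 4/64 + 2/64 + 1/64 + 32/64 = 55/64 = 0.859375.
Kraft's inequality requires Σ ≤ 1; here Σ = 0.859375 ≤ 1, so such a prefix code exists.

0.859375; yes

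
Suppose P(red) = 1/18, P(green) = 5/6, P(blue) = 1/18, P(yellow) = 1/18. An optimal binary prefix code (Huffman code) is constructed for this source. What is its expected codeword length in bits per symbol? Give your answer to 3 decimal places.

Repeatedly combine the two least-probable nodes; the expected code length is the sum of the merged weights.
merge 1/18 + 1/18 → 1/9
merge 1/18 + 1/9 → 1/6
merge 1/6 + 5/6 → 1
L = 1/9 + 1/6 + 1 = 23/18 ≈ 1.278 bits/symbol.

1.278 bits/symbol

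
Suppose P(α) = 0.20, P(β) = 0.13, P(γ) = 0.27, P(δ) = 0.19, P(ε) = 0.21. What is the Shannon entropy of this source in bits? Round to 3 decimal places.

H = −Σ pᵢ log₂ pᵢ.
−0.20·log₂(0.20) = 0.4644
−0.13·log₂(0.13) = 0.3826
−0.27·log₂(0.27) = 0.5100
−0.19·log₂(0.19) = 0.4552
−0.21·log₂(0.21) = 0.4728
Sum ≈ 2.2851 → 2.285 bits.

2.285 bits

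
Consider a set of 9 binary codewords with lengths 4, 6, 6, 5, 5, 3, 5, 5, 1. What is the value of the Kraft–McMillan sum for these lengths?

0.84375

With common denominator 2^6 = 64: Σ 2^(−ℓᵢ) = 4/64 + 1/64 + 1/64 + 2/64 + 2/64 + 8/64 + 2/64 + 2/64 + 32/64 = 54/64 = 0.84375.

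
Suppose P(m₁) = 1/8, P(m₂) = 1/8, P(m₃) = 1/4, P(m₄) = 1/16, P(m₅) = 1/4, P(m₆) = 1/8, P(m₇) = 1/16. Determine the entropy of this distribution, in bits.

2.625 bits

Each probability is a power of 1/2, so log₂(1/p) is an integer.
H = Σ p·log₂(1/p) = 1/8·3 + 1/8·3 + 1/4·2 + 1/16·4 + 1/4·2 + 1/8·3 + 1/16·4 = 2.625 bits.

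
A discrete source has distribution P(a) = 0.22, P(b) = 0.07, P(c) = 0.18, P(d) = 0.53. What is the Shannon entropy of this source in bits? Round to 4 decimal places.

H = −Σ pᵢ log₂ pᵢ.
−0.22·log₂(0.22) = 0.4806
−0.07·log₂(0.07) = 0.2686
−0.18·log₂(0.18) = 0.4453
−0.53·log₂(0.53) = 0.4854
Sum ≈ 1.6799 → 1.6799 bits.

1.6799 bits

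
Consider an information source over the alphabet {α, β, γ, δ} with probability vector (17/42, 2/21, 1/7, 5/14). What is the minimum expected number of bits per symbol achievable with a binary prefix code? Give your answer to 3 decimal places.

Repeatedly combine the two least-probable nodes; the expected code length is the sum of the merged weights.
merge 2/21 + 1/7 → 5/21
merge 5/21 + 5/14 → 25/42
merge 17/42 + 25/42 → 1
L = 5/21 + 25/42 + 1 = 11/6 ≈ 1.833 bits/symbol.

1.833 bits/symbol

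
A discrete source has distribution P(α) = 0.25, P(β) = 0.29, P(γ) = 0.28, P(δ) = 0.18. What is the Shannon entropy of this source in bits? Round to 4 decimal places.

1.9774 bits

H = −Σ pᵢ log₂ pᵢ.
−0.25·log₂(0.25) = 0.5000
−0.29·log₂(0.29) = 0.5179
−0.28·log₂(0.28) = 0.5142
−0.18·log₂(0.18) = 0.4453
Sum ≈ 1.9774 → 1.9774 bits.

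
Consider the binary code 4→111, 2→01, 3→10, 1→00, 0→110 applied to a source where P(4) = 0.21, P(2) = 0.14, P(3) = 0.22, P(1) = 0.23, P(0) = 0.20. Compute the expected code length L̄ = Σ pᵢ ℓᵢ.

2.41 bits/symbol

L̄ = Σ pᵢ·ℓᵢ = 0.21·3 + 0.14·2 + 0.22·2 + 0.23·2 + 0.20·3 = 2.41 bits/symbol.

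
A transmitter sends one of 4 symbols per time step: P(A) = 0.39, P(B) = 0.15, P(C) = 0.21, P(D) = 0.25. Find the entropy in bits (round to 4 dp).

H = −Σ pᵢ log₂ pᵢ.
−0.39·log₂(0.39) = 0.5298
−0.15·log₂(0.15) = 0.4105
−0.21·log₂(0.21) = 0.4728
−0.25·log₂(0.25) = 0.5000
Sum ≈ 1.9132 → 1.9132 bits.

1.9132 bits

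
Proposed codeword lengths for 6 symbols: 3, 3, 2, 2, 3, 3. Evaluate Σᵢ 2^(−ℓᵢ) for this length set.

1

With common denominator 2^3 = 8: Σ 2^(−ℓᵢ) = 1/8 + 1/8 + 2/8 + 2/8 + 1/8 + 1/8 = 8/8 = 1.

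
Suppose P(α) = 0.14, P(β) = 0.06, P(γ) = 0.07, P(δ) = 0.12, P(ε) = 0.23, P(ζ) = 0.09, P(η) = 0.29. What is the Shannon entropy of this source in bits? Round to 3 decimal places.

H = −Σ pᵢ log₂ pᵢ.
−0.14·log₂(0.14) = 0.3971
−0.06·log₂(0.06) = 0.2435
−0.07·log₂(0.07) = 0.2686
−0.12·log₂(0.12) = 0.3671
−0.23·log₂(0.23) = 0.4877
−0.09·log₂(0.09) = 0.3127
−0.29·log₂(0.29) = 0.5179
Sum ≈ 2.5945 → 2.594 bits.

2.594 bits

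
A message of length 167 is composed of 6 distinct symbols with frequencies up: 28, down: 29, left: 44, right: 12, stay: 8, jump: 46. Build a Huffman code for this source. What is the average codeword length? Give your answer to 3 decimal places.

Probabilities are the counts divided by 167.
Repeatedly combine the two least-probable nodes; the expected code length is the sum of the merged weights.
merge 8/167 + 12/167 → 20/167
merge 20/167 + 28/167 → 48/167
merge 29/167 + 44/167 → 73/167
merge 46/167 + 48/167 → 94/167
merge 73/167 + 94/167 → 1
L = 20/167 + 48/167 + 73/167 + 94/167 + 1 = 402/167 ≈ 2.407 bits/symbol.

2.407 bits/symbol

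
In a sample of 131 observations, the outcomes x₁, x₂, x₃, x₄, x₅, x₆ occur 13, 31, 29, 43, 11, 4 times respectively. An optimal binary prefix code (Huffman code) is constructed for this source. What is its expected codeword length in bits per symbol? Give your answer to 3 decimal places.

2.328 bits/symbol

Probabilities are the counts divided by 131.
Repeatedly combine the two least-probable nodes; the expected code length is the sum of the merged weights.
merge 4/131 + 11/131 → 15/131
merge 13/131 + 15/131 → 28/131
merge 28/131 + 29/131 → 57/131
merge 31/131 + 43/131 → 74/131
merge 57/131 + 74/131 → 1
L = 15/131 + 28/131 + 57/131 + 74/131 + 1 = 305/131 ≈ 2.328 bits/symbol.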